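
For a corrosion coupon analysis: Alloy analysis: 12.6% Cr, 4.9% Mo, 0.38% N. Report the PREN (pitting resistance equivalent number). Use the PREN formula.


Apply the PREN formula: PREN = Cr + 3.3*Mo + 16*N
PREN = 12.6 + 3.3*4.9 + 16*0.38
PREN = 12.6 + 16.17 + 6.08 = 34.85

34.85


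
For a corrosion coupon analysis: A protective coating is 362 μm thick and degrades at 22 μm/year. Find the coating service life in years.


Service life = thickness / degradation rate
Life = 362 / 22 = 16.5 years

16.5 years


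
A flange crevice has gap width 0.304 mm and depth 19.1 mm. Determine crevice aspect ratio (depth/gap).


Aspect ratio = depth / gap
Ratio = 19.1 / 0.304 = 62.8

62.8


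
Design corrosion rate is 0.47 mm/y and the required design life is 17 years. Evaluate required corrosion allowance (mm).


Corrosion allowance = CR × design life
CA = 0.47 * 17 = 7.99 mm

7.99 mm


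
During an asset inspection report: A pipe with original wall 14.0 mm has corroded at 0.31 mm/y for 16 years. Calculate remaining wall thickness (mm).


Remaining wall = original − CR × time
t = 14.0 − 0.31*16 = 14.0 − 4.96 = 9.04 mm

9.04 mm


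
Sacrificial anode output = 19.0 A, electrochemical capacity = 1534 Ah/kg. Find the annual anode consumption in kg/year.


Annual consumption = current * hours per year / capacity
Rate = 19.0 * 8760 / 1534 = 108.5 kg/year

108.5 kg/year


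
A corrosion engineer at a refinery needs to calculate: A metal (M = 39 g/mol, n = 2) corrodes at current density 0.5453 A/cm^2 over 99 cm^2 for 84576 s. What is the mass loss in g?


Apply Faraday's law: m = i*A*t*M / (n*F)
Total charge passed Q = i*A*t = 0.5453*99*84576 = 4565809.9872 C
m = Q*M/(n*F) = 4565809.9872*39/(2*96485) = 922.76825 g

922.76825 g


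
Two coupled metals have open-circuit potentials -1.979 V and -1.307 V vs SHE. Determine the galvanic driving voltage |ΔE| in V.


Driving voltage is the absolute potential difference.
|ΔE| = |-1.979 − (-1.307)| = 0.672 V

0.672 V


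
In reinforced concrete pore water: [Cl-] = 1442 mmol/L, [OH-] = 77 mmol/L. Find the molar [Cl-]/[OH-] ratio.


Threshold parameter = [Cl-] / [OH-] (molar basis; both in mmol/L, so units cancel)
Ratio = 1442 / 77 = 18.73

18.73


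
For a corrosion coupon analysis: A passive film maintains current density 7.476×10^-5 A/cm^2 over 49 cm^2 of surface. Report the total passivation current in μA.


I = i_pass * A, then convert A → μA (×10^6)
I = 7.476×10^-5 * 49 * 10^6 = 3663.24 μA

3663.24 μA


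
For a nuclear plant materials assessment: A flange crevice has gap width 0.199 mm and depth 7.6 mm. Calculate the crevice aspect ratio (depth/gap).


Aspect ratio = depth / gap
Ratio = 7.6 / 0.199 = 38.2

38.2


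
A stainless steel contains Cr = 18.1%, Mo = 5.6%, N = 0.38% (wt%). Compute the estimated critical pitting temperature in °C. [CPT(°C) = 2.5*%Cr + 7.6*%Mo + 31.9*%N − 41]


Apply the ASTM G48 empirical CPT estimate: CPT(°C) = 2.5*%Cr + 7.6*%Mo + 31.9*%N − 41
2.5*18.1 = 45.25; 7.6*5.6 = 42.56; 31.9*0.38 = 12.122
CPT = 45.25 + 42.56 + 12.122 − 41 = 58.932 °C
Rounded to 0.1 °C: CPT ≈ 58.9 °C

58.9 °C


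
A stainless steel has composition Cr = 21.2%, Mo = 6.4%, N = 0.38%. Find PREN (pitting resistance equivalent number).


Apply the PREN formula: PREN = Cr + 3.3*Mo + 16*N
PREN = 21.2 + 3.3*6.4 + 16*0.38
PREN = 21.2 + 21.12 + 6.08 = 48.4

48.4


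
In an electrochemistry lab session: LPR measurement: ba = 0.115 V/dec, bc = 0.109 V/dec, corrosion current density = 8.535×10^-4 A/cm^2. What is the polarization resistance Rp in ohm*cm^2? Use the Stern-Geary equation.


Apply the Stern-Geary equation: Rp = ba*bc / (2.303*icorr*(ba+bc))
ba*bc = 0.115*0.109 = 0.012535
ba+bc = 0.224; 2.303*icorr*(ba+bc) = 2.303*8.535×10^-4*0.224 = 4.4029675×10^-4
Rp = 0.012535 / 4.4029675×10^-4 = 28.5 ohm*cm^2

28.5 ohm*cm^2


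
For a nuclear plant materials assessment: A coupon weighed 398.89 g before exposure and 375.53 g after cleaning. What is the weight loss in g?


Weight loss = initial − final
WL = 398.89 − 375.53 = 23.36 g

23.36 g


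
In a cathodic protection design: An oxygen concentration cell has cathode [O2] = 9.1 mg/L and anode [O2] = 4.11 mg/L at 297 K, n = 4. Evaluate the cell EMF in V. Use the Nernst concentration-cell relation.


Apply the Nernst concentration-cell relation: E = (RT/nF)*ln(C_cathode/C_anode)
RT/nF = 8.314*297/(4*96485) = 0.00639804 V
ln(9.1/4.11) = 0.79485
E = 0.00639804 * 0.79485 = 0.00509 V

0.00509 V


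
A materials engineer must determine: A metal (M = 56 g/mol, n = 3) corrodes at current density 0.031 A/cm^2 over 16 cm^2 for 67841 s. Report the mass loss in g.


Apply Faraday's law: m = i*A*t*M / (n*F)
Total charge passed Q = i*A*t = 0.031*16*67841 = 33649.136 C
m = Q*M/(n*F) = 33649.136*56/(3*96485) = 6.51 g

6.51 g


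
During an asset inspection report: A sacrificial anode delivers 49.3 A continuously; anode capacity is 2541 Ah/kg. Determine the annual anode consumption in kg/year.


Annual consumption = current * hours per year / capacity
Rate = 49.3 * 8760 / 2541 = 170.0 kg/year

170.0 kg/year


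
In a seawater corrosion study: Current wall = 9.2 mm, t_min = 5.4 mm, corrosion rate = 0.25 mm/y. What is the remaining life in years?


Apply the remaining-life relation: RL = (t_current − t_min) / CR
RL = (9.2 − 5.4) / 0.25 = 3.8 / 0.25 = 15.2 years

15.2 years


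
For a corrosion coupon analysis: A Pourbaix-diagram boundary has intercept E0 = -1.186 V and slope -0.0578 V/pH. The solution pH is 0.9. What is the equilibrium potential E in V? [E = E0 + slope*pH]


Apply the Pourbaix line equation: E = E0 + slope*pH
E = -1.186 + (-0.0578)*0.9 = -1.186 + (-0.05202) = -1.23802 V
Rounded to 4 decimal places: E = -1.2380 V

-1.2380 V


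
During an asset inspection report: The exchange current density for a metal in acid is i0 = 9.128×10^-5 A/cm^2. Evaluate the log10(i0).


i0 = 9.128×10^-5 A/cm^2
log10(i0) = -4.04

-4.04


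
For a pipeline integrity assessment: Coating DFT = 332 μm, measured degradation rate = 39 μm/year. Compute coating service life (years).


Service life = thickness / degradation rate
Life = 332 / 39 = 8.5 years

8.5 years


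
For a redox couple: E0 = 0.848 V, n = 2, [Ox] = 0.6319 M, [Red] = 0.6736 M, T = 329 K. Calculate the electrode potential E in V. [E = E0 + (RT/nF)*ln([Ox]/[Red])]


Apply the Nernst equation: E = E0 + (RT/nF)*ln([Ox]/[Red])
Step 1: RT/nF = 8.314*329/(2*96485) = 0.01417477 V
Step 2: [Ox]/[Red] = 0.6319/0.6736 = 0.938094
Step 3: ln(0.938094) = -0.063905
Step 4: correction = 0.01417477 * -0.063905 = -0.0009 V
E = 0.848 + -0.0009 = 0.8471 V

0.8471 V


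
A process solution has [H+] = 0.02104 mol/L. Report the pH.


pH = −log10[H+]
pH = −log10(0.02104) = 1.68

1.68


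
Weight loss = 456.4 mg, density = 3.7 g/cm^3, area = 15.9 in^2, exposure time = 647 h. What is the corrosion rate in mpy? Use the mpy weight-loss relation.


Apply the mpy weight-loss relation: CR = 534 * W / (D * A * T)
Numerator: 534 * 456.4 = 243717.6
Denominator: 3.7 * 15.9 * 647 = 38063.01
CR = 243717.6 / 38063.01 = 6.403 mpy

6.403 mpy


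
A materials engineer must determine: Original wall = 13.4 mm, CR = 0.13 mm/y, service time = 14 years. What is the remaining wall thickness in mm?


Remaining wall = original − CR × time
t = 13.4 − 0.13*14 = 13.4 − 1.82 = 11.58 mm

11.58 mm


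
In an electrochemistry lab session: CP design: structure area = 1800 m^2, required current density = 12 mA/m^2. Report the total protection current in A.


I = area * current density, then convert mA → A (÷1000)
I = 1800 * 12 / 1000 = 21.6 A

21.6 A


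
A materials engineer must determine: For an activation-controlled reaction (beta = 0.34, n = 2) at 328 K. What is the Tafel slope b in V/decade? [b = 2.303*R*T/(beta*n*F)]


Apply the Tafel slope relation: b = 2.303*R*T/(beta*n*F)
Numerator: 2.303 * 8.314 * 328 = 6280.26
Denominator: 0.34 * 2 * 96485 = 65609.8
b = 6280.26 / 65609.8 = 0.096 V/decade

0.096 V/decade


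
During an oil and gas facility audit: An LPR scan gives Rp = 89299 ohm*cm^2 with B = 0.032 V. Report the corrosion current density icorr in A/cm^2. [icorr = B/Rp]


Apply the Stern-Geary relation: icorr = B / Rp
icorr = 0.032 / 89299 = 3.583×10^-7 A/cm^2

3.583×10^-7 A/cm^2


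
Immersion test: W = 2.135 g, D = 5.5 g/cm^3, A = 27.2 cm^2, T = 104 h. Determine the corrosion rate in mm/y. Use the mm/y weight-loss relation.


Apply the mm/y weight-loss relation: CR = 87600 * W / (D * A * T)
Numerator: 87600 * 2.135 = 187026.0
Denominator: 5.5 * 27.2 * 104 = 15558.4
CR = 187026.0 / 15558.4 = 12.020902 mm/y

12.020902 mm/y


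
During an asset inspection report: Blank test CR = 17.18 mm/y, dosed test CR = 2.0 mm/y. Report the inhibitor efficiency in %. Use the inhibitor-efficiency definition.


Apply the inhibitor-efficiency definition: IE = (CR_blank − CR_inh)/CR_blank × 100
IE = (17.18 − 2.0) / 17.18 × 100
IE = 15.18 / 17.18 × 100 = 88.4 %

88.4 %


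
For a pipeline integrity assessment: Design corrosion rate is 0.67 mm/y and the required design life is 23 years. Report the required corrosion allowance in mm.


Corrosion allowance = CR × design life
CA = 0.67 * 23 = 15.41 mm

15.41 mm


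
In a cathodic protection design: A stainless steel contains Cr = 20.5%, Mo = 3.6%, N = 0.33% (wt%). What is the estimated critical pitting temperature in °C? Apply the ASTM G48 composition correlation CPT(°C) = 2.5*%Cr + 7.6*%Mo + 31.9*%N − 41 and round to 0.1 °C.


Apply the ASTM G48 empirical CPT estimate: CPT(°C) = 2.5*%Cr + 7.6*%Mo + 31.9*%N − 41
2.5*20.5 = 51.25; 7.6*3.6 = 27.36; 31.9*0.33 = 10.527
CPT = 51.25 + 27.36 + 10.527 − 41 = 48.137 °C
Rounded to 0.1 °C: CPT ≈ 48.1 °C

48.1 °C


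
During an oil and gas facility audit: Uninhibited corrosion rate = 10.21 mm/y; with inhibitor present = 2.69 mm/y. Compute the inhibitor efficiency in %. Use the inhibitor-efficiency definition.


Apply the inhibitor-efficiency definition: IE = (CR_blank − CR_inh)/CR_blank × 100
IE = (10.21 − 2.69) / 10.21 × 100
IE = 7.52 / 10.21 × 100 = 73.7 %

73.7 %


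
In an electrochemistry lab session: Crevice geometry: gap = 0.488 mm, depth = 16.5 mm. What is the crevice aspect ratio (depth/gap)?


Aspect ratio = depth / gap
Ratio = 16.5 / 0.488 = 33.8

33.8


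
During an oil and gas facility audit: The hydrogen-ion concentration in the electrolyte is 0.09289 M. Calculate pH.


pH = −log10[H+]
pH = −log10(0.09289) = 1.03

1.03


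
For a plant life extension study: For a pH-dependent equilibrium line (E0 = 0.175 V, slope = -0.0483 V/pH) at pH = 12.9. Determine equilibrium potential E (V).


Apply the Pourbaix line equation: E = E0 + slope*pH
E = 0.175 + (-0.0483)*12.9 = 0.175 + (-0.62307) = -0.44807 V
Rounded to 4 decimal places: E = -0.4481 V

-0.4481 V


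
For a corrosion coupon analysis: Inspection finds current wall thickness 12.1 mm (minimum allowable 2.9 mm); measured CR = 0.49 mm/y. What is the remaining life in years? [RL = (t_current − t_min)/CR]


Apply the remaining-life relation: RL = (t_current − t_min) / CR
RL = (12.1 − 2.9) / 0.49 = 9.2 / 0.49 = 18.8 years

18.8 years


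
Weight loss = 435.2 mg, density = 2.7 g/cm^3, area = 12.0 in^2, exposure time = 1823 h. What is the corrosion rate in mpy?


Apply the mpy weight-loss relation: CR = 534 * W / (D * A * T)
Numerator: 534 * 435.2 = 232396.8
Denominator: 2.7 * 12.0 * 1823 = 59065.2
CR = 232396.8 / 59065.2 = 3.935 mpy

3.935 mpy


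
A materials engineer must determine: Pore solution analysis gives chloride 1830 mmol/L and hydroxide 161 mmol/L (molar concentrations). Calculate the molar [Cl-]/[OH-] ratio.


Threshold parameter = [Cl-] / [OH-] (molar basis; both in mmol/L, so units cancel)
Ratio = 1830 / 161 = 11.37

11.37


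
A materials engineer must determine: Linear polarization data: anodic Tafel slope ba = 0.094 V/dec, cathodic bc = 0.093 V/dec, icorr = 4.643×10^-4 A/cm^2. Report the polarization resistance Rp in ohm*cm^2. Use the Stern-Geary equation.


Apply the Stern-Geary equation: Rp = ba*bc / (2.303*icorr*(ba+bc))
ba*bc = 0.094*0.093 = 0.008742
ba+bc = 0.187; 2.303*icorr*(ba+bc) = 2.303*4.643×10^-4*0.187 = 1.999559×10^-4
Rp = 0.008742 / 1.999559×10^-4 = 43.7 ohm*cm^2

43.7 ohm*cm^2


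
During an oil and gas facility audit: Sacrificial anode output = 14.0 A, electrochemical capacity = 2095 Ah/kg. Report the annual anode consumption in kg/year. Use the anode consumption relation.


Annual consumption = current * hours per year / capacity
Rate = 14.0 * 8760 / 2095 = 58.5 kg/year

58.5 kg/year


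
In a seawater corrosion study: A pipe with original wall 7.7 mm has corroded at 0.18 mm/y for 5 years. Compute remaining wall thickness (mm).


Remaining wall = original − CR × time
t = 7.7 − 0.18*5 = 7.7 − 0.9 = 6.8 mm

6.8 mm


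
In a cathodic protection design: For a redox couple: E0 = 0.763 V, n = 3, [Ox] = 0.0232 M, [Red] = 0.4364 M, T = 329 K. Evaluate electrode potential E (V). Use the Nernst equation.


Apply the Nernst equation: E = E0 + (RT/nF)*ln([Ox]/[Red])
Step 1: RT/nF = 8.314*329/(3*96485) = 0.00944985 V
Step 2: [Ox]/[Red] = 0.0232/0.4364 = 0.053162
Step 3: ln(0.053162) = -2.934411
Step 4: correction = 0.00944985 * -2.934411 = -0.028 V
E = 0.763 + -0.028 = 0.735 V

0.735 V


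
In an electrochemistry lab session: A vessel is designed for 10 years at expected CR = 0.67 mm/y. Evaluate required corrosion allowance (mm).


Corrosion allowance = CR × design life
CA = 0.67 * 10 = 6.7 mm

6.7 mm


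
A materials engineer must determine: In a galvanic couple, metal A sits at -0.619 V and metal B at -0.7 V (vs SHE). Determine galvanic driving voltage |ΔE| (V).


Driving voltage is the absolute potential difference.
|ΔE| = |-0.619 − (-0.7)| = 0.081 V

0.081 V


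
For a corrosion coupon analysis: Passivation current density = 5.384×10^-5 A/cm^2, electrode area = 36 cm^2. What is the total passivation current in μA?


I = i_pass * A, then convert A → μA (×10^6)
I = 5.384×10^-5 * 36 * 10^6 = 1938.24 μA

1938.24 μA


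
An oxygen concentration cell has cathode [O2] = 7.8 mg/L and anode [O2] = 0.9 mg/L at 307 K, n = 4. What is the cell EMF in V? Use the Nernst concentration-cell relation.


Apply the Nernst concentration-cell relation: E = (RT/nF)*ln(C_cathode/C_anode)
RT/nF = 8.314*307/(4*96485) = 0.00661346 V
ln(7.8/0.9) = 2.15948
E = 0.00661346 * 2.15948 = 0.01428 V

0.01428 V


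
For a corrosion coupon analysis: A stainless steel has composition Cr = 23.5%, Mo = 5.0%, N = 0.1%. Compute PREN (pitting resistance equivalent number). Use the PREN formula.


Apply the PREN formula: PREN = Cr + 3.3*Mo + 16*N
PREN = 23.5 + 3.3*5.0 + 16*0.1
PREN = 23.5 + 16.5 + 1.6 = 41.6

41.6


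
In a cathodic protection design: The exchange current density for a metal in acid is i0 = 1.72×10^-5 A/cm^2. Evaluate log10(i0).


i0 = 1.72×10^-5 A/cm^2
log10(i0) = -4.764

-4.764


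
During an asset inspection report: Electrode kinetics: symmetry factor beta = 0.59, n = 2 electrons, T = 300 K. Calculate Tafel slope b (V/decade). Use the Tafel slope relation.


Apply the Tafel slope relation: b = 2.303*R*T/(beta*n*F)
Numerator: 2.303 * 8.314 * 300 = 5744.14
Denominator: 0.59 * 2 * 96485 = 113852.3
b = 5744.14 / 113852.3 = 0.0505 V/decade

0.0505 V/decade


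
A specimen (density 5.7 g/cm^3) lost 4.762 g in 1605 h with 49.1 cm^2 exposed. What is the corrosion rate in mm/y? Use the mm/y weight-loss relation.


Apply the mm/y weight-loss relation: CR = 87600 * W / (D * A * T)
Numerator: 87600 * 4.762 = 417151.2
Denominator: 5.7 * 49.1 * 1605 = 449191.35
CR = 417151.2 / 449191.35 = 0.92867 mm/y

0.92867 mm/y


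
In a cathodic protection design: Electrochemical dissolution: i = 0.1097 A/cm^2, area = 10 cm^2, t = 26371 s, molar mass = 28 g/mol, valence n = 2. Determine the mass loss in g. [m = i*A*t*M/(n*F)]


Apply Faraday's law: m = i*A*t*M / (n*F)
Total charge passed Q = i*A*t = 0.1097*10*26371 = 28928.987 C
m = Q*M/(n*F) = 28928.987*28/(2*96485) = 4.1976 g

4.1976 g


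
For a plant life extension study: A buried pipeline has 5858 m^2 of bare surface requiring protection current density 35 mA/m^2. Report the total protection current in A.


I = area * current density, then convert mA → A (÷1000)
I = 5858 * 35 / 1000 = 205.03 A

205.03 A


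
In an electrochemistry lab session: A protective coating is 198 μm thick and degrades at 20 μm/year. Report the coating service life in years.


Service life = thickness / degradation rate
Life = 198 / 20 = 9.9 years

9.9 years


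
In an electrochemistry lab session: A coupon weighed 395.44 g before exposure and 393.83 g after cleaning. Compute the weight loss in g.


Weight loss = initial − final
WL = 395.44 − 393.83 = 1.61 g

1.61 g


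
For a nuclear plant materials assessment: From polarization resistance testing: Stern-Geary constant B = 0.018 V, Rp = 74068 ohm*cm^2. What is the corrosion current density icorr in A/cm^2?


Apply the Stern-Geary relation: icorr = B / Rp
icorr = 0.018 / 74068 = 2.43×10^-7 A/cm^2

2.43×10^-7 A/cm^2


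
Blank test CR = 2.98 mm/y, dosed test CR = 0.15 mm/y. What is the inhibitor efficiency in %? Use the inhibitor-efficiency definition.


Apply the inhibitor-efficiency definition: IE = (CR_blank − CR_inh)/CR_blank × 100
IE = (2.98 − 0.15) / 2.98 × 100
IE = 2.83 / 2.98 × 100 = 95.0 %

95.0 %


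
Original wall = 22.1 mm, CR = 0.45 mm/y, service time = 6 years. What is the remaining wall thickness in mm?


Remaining wall = original − CR × time
t = 22.1 − 0.45*6 = 22.1 − 2.7 = 19.4 mm

19.4 mm


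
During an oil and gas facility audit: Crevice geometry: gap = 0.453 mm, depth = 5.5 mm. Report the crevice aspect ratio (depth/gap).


Aspect ratio = depth / gap
Ratio = 5.5 / 0.453 = 12.1

12.1


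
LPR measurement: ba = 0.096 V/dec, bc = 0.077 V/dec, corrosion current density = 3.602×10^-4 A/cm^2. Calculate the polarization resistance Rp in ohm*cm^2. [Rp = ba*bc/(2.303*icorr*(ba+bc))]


Apply the Stern-Geary equation: Rp = ba*bc / (2.303*icorr*(ba+bc))
ba*bc = 0.096*0.077 = 0.007392
ba+bc = 0.173; 2.303*icorr*(ba+bc) = 2.303*3.602×10^-4*0.173 = 1.4351052×10^-4
Rp = 0.007392 / 1.4351052×10^-4 = 51.5 ohm*cm^2

51.5 ohm*cm^2


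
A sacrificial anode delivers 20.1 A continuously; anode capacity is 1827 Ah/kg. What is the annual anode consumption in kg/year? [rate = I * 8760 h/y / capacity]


Annual consumption = current * hours per year / capacity
Rate = 20.1 * 8760 / 1827 = 96.4 kg/year

96.4 kg/year


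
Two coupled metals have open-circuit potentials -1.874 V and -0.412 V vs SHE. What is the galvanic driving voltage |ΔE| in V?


Driving voltage is the absolute potential difference.
|ΔE| = |-1.874 − (-0.412)| = 1.462 V

1.462 V


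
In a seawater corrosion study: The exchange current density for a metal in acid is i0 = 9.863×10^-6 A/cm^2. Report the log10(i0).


i0 = 9.863×10^-6 A/cm^2
log10(i0) = -5.006

-5.006


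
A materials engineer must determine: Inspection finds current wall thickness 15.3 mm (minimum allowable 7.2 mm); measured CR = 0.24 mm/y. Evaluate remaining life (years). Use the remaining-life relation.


Apply the remaining-life relation: RL = (t_current − t_min) / CR
RL = (15.3 − 7.2) / 0.24 = 8.1 / 0.24 = 33.8 years

33.8 years


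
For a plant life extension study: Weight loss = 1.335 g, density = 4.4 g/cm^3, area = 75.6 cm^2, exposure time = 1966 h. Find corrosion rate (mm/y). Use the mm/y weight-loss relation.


Apply the mm/y weight-loss relation: CR = 87600 * W / (D * A * T)
Numerator: 87600 * 1.335 = 116946.0
Denominator: 4.4 * 75.6 * 1966 = 653970.24
CR = 116946.0 / 653970.24 = 0.178825 mm/y

0.178825 mm/y


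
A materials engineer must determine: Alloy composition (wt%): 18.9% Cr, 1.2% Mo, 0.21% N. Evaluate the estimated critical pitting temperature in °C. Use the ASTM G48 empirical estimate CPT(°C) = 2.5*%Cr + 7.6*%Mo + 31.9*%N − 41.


Apply the ASTM G48 empirical CPT estimate: CPT(°C) = 2.5*%Cr + 7.6*%Mo + 31.9*%N − 41
2.5*18.9 = 47.25; 7.6*1.2 = 9.12; 31.9*0.21 = 6.699
CPT = 47.25 + 9.12 + 6.699 − 41 = 22.069 °C
Rounded to 0.1 °C: CPT ≈ 22.1 °C

22.1 °C


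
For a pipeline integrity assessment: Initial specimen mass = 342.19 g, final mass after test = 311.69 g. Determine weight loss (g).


Weight loss = initial − final
WL = 342.19 − 311.69 = 30.5 g

30.5 g


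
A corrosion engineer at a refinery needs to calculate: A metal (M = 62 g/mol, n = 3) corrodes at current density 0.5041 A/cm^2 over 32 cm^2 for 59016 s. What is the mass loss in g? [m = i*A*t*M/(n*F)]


Apply Faraday's law: m = i*A*t*M / (n*F)
Total charge passed Q = i*A*t = 0.5041*32*59016 = 951998.8992 C
m = Q*M/(n*F) = 951998.8992*62/(3*96485) = 203.91402 g

203.91402 g


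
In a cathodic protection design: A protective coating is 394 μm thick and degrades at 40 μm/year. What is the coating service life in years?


Service life = thickness / degradation rate
Life = 394 / 40 = 9.9 years

9.9 years


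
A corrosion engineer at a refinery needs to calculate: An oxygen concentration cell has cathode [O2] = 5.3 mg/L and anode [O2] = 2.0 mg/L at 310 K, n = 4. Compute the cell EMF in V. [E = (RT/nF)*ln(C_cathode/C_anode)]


Apply the Nernst concentration-cell relation: E = (RT/nF)*ln(C_cathode/C_anode)
RT/nF = 8.314*310/(4*96485) = 0.00667808 V
ln(5.3/2.0) = 0.97456
E = 0.00667808 * 0.97456 = 0.00651 V

0.00651 V


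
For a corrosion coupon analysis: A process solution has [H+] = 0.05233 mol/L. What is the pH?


pH = −log10[H+]
pH = −log10(0.05233) = 1.28

1.28


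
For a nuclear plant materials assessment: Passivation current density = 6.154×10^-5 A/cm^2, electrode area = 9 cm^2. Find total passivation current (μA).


I = i_pass * A, then convert A → μA (×10^6)
I = 6.154×10^-5 * 9 * 10^6 = 553.86 μA

553.86 μA


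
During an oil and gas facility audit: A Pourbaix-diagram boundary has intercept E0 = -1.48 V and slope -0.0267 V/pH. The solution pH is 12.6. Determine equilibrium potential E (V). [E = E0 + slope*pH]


Apply the Pourbaix line equation: E = E0 + slope*pH
E = -1.48 + (-0.0267)*12.6 = -1.48 + (-0.33642) = -1.81642 V
Rounded to 4 decimal places: E = -1.8164 V

-1.8164 V


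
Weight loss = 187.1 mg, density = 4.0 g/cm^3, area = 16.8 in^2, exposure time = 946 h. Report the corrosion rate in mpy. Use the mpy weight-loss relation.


Apply the mpy weight-loss relation: CR = 534 * W / (D * A * T)
Numerator: 534 * 187.1 = 99911.4
Denominator: 4.0 * 16.8 * 946 = 63571.2
CR = 99911.4 / 63571.2 = 1.572 mpy

1.572 mpy


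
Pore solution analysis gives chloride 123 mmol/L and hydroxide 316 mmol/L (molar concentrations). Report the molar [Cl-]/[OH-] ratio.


Threshold parameter = [Cl-] / [OH-] (molar basis; both in mmol/L, so units cancel)
Ratio = 123 / 316 = 0.39

0.39


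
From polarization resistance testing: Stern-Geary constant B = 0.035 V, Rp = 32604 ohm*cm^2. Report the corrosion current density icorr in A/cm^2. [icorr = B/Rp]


Apply the Stern-Geary relation: icorr = B / Rp
icorr = 0.035 / 32604 = 1.073×10^-6 A/cm^2

1.073×10^-6 A/cm^2


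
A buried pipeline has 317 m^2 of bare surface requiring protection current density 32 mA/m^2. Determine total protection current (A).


I = area * current density, then convert mA → A (÷1000)
I = 317 * 32 / 1000 = 10.14 A

10.14 A


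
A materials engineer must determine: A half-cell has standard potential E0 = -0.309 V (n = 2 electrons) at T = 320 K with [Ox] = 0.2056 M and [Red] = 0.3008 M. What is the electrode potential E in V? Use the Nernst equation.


Apply the Nernst equation: E = E0 + (RT/nF)*ln([Ox]/[Red])
Step 1: RT/nF = 8.314*320/(2*96485) = 0.01378701 V
Step 2: [Ox]/[Red] = 0.2056/0.3008 = 0.683511
Step 3: ln(0.683511) = -0.380513
Step 4: correction = 0.01378701 * -0.380513 = -0.005 V
E = -0.309 + -0.005 = -0.314 V

-0.314 V


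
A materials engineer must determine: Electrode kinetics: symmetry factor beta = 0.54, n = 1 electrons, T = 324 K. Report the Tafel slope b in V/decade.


Apply the Tafel slope relation: b = 2.303*R*T/(beta*n*F)
Numerator: 2.303 * 8.314 * 324 = 6203.67
Denominator: 0.54 * 1 * 96485 = 52101.9
b = 6203.67 / 52101.9 = 0.119 V/decade

0.119 V/decade


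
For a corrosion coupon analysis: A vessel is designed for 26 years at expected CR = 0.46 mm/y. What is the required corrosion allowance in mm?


Corrosion allowance = CR × design life
CA = 0.46 * 26 = 11.96 mm

11.96 mm


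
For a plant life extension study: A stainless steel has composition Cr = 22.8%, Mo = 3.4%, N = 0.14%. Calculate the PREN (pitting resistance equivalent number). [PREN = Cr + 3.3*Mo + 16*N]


Apply the PREN formula: PREN = Cr + 3.3*Mo + 16*N
PREN = 22.8 + 3.3*3.4 + 16*0.14
PREN = 22.8 + 11.22 + 2.24 = 36.26

36.26


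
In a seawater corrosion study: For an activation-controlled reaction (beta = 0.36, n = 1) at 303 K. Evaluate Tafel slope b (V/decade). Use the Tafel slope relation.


Apply the Tafel slope relation: b = 2.303*R*T/(beta*n*F)
Numerator: 2.303 * 8.314 * 303 = 5801.58
Denominator: 0.36 * 1 * 96485 = 34734.6
b = 5801.58 / 34734.6 = 0.167 V/decade

0.167 V/decade


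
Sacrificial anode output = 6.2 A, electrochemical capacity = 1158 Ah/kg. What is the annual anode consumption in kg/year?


Annual consumption = current * hours per year / capacity
Rate = 6.2 * 8760 / 1158 = 46.9 kg/year

46.9 kg/year


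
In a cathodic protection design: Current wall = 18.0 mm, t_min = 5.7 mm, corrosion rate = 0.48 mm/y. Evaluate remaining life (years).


Apply the remaining-life relation: RL = (t_current − t_min) / CR
RL = (18.0 − 5.7) / 0.48 = 12.3 / 0.48 = 25.6 years

25.6 years


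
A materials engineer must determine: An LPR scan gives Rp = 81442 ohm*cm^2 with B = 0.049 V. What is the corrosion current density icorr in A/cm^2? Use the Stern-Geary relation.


Apply the Stern-Geary relation: icorr = B / Rp
icorr = 0.049 / 81442 = 6.017×10^-7 A/cm^2

6.017×10^-7 A/cm^2


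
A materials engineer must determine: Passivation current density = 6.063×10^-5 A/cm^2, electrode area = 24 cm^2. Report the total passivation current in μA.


I = i_pass * A, then convert A → μA (×10^6)
I = 6.063×10^-5 * 24 * 10^6 = 1455.12 μA

1455.12 μA


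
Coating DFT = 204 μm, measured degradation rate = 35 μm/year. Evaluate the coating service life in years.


Service life = thickness / degradation rate
Life = 204 / 35 = 5.8 years

5.8 years


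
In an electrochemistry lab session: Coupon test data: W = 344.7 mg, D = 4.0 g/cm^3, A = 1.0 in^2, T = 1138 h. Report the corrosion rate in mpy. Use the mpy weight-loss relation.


Apply the mpy weight-loss relation: CR = 534 * W / (D * A * T)
Numerator: 534 * 344.7 = 184069.8
Denominator: 4.0 * 1.0 * 1138 = 4552.0
CR = 184069.8 / 4552.0 = 40.43713 mpy

40.43713 mpy


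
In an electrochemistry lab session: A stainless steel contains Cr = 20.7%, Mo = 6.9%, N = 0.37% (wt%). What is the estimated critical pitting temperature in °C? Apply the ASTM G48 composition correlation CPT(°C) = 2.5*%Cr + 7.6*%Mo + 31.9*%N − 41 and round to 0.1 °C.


Apply the ASTM G48 empirical CPT estimate: CPT(°C) = 2.5*%Cr + 7.6*%Mo + 31.9*%N − 41
2.5*20.7 = 51.75; 7.6*6.9 = 52.44; 31.9*0.37 = 11.803
CPT = 51.75 + 52.44 + 11.803 − 41 = 74.993 °C
Rounded to 0.1 °C: CPT ≈ 75.0 °C

75.0 °C


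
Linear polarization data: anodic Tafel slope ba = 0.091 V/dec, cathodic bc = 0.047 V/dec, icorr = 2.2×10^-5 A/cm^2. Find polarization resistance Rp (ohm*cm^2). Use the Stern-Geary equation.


Apply the Stern-Geary equation: Rp = ba*bc / (2.303*icorr*(ba+bc))
ba*bc = 0.091*0.047 = 0.004277
ba+bc = 0.138; 2.303*icorr*(ba+bc) = 2.303*2.2×10^-5*0.138 = 6.991908×10^-6
Rp = 0.004277 / 6.991908×10^-6 = 611.71 ohm*cm^2

611.71 ohm*cm^2


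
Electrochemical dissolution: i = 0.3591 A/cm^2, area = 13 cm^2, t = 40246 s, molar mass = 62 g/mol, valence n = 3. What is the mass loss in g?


Apply Faraday's law: m = i*A*t*M / (n*F)
Total charge passed Q = i*A*t = 0.3591*13*40246 = 187880.4018 C
m = Q*M/(n*F) = 187880.4018*62/(3*96485) = 40.2432 g

40.2432 g


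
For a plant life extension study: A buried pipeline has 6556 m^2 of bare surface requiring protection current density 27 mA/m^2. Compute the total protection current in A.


I = area * current density, then convert mA → A (÷1000)
I = 6556 * 27 / 1000 = 177.01 A

177.01 A


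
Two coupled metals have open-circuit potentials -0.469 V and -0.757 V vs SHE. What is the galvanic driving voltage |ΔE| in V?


Driving voltage is the absolute potential difference.
|ΔE| = |-0.469 − (-0.757)| = 0.288 V

0.288 V


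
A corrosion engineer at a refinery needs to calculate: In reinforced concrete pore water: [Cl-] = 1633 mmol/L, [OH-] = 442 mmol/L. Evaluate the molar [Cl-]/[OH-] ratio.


Threshold parameter = [Cl-] / [OH-] (molar basis; both in mmol/L, so units cancel)
Ratio = 1633 / 442 = 3.69

3.69


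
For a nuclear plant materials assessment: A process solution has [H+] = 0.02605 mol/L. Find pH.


pH = −log10[H+]
pH = −log10(0.02605) = 1.58

1.58


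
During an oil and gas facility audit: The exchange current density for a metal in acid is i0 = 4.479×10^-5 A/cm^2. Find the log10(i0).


i0 = 4.479×10^-5 A/cm^2
log10(i0) = -4.349

-4.349


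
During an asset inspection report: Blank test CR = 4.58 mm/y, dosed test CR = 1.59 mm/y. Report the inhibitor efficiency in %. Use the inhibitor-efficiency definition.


Apply the inhibitor-efficiency definition: IE = (CR_blank − CR_inh)/CR_blank × 100
IE = (4.58 − 1.59) / 4.58 × 100
IE = 2.99 / 4.58 × 100 = 65.3 %

65.3 %


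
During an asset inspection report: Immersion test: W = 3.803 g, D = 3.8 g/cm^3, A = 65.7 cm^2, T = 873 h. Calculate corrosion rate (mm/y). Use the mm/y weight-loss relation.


Apply the mm/y weight-loss relation: CR = 87600 * W / (D * A * T)
Numerator: 87600 * 3.803 = 333142.8
Denominator: 3.8 * 65.7 * 873 = 217953.18
CR = 333142.8 / 217953.18 = 1.52851 mm/y

1.52851 mm/y


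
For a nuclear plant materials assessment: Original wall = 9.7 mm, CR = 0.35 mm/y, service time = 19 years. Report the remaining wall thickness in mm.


Remaining wall = original − CR × time
t = 9.7 − 0.35*19 = 9.7 − 6.65 = 3.05 mm

3.05 mm


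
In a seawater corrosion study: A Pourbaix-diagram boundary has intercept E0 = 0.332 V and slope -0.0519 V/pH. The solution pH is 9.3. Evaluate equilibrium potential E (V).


Apply the Pourbaix line equation: E = E0 + slope*pH
E = 0.332 + (-0.0519)*9.3 = 0.332 + (-0.48267) = -0.15067 V
Rounded to 3 decimal places: E = -0.151 V

-0.151 V


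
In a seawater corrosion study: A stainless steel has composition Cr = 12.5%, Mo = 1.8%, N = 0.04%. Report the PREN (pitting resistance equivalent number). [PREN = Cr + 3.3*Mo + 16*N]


Apply the PREN formula: PREN = Cr + 3.3*Mo + 16*N
PREN = 12.5 + 3.3*1.8 + 16*0.04
PREN = 12.5 + 5.94 + 0.64 = 19.08

19.08


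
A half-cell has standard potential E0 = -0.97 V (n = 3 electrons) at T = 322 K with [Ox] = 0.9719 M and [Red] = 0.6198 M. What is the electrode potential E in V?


Apply the Nernst equation: E = E0 + (RT/nF)*ln([Ox]/[Red])
Step 1: RT/nF = 8.314*322/(3*96485) = 0.00924879 V
Step 2: [Ox]/[Red] = 0.9719/0.6198 = 1.568086
Step 3: ln(1.568086) = 0.449856
Step 4: correction = 0.00924879 * 0.449856 = 0.0042 V
E = -0.97 + 0.0042 = -0.9658 V

-0.9658 V


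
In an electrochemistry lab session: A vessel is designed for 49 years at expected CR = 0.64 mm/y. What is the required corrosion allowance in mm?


Corrosion allowance = CR × design life
CA = 0.64 * 49 = 31.36 mm

31.36 mm


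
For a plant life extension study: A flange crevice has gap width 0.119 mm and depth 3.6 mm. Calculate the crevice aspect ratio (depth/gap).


Aspect ratio = depth / gap
Ratio = 3.6 / 0.119 = 30.3

30.3


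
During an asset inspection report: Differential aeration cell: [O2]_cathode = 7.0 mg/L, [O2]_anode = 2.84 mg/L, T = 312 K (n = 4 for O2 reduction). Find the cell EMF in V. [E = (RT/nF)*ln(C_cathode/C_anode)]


Apply the Nernst concentration-cell relation: E = (RT/nF)*ln(C_cathode/C_anode)
RT/nF = 8.314*312/(4*96485) = 0.00672117 V
ln(7.0/2.84) = 0.90211
E = 0.00672117 * 0.90211 = 0.00606 V

0.00606 V


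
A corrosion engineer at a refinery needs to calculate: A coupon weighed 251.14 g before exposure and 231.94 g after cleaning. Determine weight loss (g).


Weight loss = initial − final
WL = 251.14 − 231.94 = 19.2 g

19.2 g


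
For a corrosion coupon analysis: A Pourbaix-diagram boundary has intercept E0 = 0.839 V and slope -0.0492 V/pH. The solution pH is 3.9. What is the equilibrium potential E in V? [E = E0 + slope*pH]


Apply the Pourbaix line equation: E = E0 + slope*pH
E = 0.839 + (-0.0492)*3.9 = 0.839 + (-0.19188) = 0.64712 V
Rounded to 4 decimal places: E = 0.6471 V

0.6471 V


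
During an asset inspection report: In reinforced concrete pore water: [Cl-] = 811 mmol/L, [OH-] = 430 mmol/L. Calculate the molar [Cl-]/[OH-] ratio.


Threshold parameter = [Cl-] / [OH-] (molar basis; both in mmol/L, so units cancel)
Ratio = 811 / 430 = 1.89

1.89


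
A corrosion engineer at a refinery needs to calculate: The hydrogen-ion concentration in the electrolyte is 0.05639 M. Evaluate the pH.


pH = −log10[H+]
pH = −log10(0.05639) = 1.25

1.25


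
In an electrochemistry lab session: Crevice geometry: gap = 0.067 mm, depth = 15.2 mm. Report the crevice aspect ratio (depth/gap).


Aspect ratio = depth / gap
Ratio = 15.2 / 0.067 = 226.9

226.9


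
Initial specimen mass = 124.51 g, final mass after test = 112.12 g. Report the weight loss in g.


Weight loss = initial − final
WL = 124.51 − 112.12 = 12.39 g

12.39 g


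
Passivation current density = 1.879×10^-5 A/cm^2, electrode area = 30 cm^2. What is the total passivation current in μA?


I = i_pass * A, then convert A → μA (×10^6)
I = 1.879×10^-5 * 30 * 10^6 = 563.7 μA

563.7 μA


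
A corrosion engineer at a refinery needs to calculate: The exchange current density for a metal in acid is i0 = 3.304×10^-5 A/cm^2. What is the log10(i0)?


i0 = 3.304×10^-5 A/cm^2
log10(i0) = -4.481

-4.481


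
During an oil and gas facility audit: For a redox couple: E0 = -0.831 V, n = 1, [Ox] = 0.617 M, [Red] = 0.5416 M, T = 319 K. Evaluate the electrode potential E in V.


Apply the Nernst equation: E = E0 + (RT/nF)*ln([Ox]/[Red])
Step 1: RT/nF = 8.314*319/(1*96485) = 0.02748786 V
Step 2: [Ox]/[Red] = 0.617/0.5416 = 1.139217
Step 3: ln(1.139217) = 0.130341
Step 4: correction = 0.02748786 * 0.130341 = 0.004 V
E = -0.831 + 0.004 = -0.827 V

-0.827 V


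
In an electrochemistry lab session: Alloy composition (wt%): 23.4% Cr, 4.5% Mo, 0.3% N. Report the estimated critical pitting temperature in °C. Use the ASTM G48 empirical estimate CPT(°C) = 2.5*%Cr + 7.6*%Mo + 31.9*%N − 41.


Apply the ASTM G48 empirical CPT estimate: CPT(°C) = 2.5*%Cr + 7.6*%Mo + 31.9*%N − 41
2.5*23.4 = 58.5; 7.6*4.5 = 34.2; 31.9*0.3 = 9.57
CPT = 58.5 + 34.2 + 9.57 − 41 = 61.27 °C
Rounded to 0.1 °C: CPT ≈ 61.3 °C

61.3 °C


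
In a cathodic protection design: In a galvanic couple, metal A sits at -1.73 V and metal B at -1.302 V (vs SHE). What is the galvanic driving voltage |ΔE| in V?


Driving voltage is the absolute potential difference.
|ΔE| = |-1.73 − (-1.302)| = 0.428 V

0.428 V


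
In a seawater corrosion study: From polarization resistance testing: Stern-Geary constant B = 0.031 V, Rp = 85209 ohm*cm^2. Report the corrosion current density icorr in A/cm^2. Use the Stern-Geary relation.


Apply the Stern-Geary relation: icorr = B / Rp
icorr = 0.031 / 85209 = 3.638×10^-7 A/cm^2

3.638×10^-7 A/cm^2


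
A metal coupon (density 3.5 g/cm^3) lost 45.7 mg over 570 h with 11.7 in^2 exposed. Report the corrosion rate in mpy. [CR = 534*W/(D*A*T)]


Apply the mpy weight-loss relation: CR = 534 * W / (D * A * T)
Numerator: 534 * 45.7 = 24403.8
Denominator: 3.5 * 11.7 * 570 = 23341.5
CR = 24403.8 / 23341.5 = 1.0455 mpy

1.0455 mpy


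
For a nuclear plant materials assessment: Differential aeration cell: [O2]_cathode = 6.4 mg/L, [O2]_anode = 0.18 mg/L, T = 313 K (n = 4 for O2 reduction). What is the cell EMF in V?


Apply the Nernst concentration-cell relation: E = (RT/nF)*ln(C_cathode/C_anode)
RT/nF = 8.314*313/(4*96485) = 0.00674271 V
ln(6.4/0.18) = 3.5711
E = 0.00674271 * 3.5711 = 0.02408 V

0.02408 V


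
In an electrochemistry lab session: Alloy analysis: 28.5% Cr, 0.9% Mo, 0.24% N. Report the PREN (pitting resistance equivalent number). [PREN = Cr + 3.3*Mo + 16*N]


Apply the PREN formula: PREN = Cr + 3.3*Mo + 16*N
PREN = 28.5 + 3.3*0.9 + 16*0.24
PREN = 28.5 + 2.97 + 3.84 = 35.31

35.31


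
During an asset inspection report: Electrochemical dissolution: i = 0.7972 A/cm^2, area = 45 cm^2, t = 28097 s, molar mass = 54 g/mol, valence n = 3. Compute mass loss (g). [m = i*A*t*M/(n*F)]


Apply Faraday's law: m = i*A*t*M / (n*F)
Total charge passed Q = i*A*t = 0.7972*45*28097 = 1007951.778 C
m = Q*M/(n*F) = 1007951.778*54/(3*96485) = 188.041 g

188.041 g


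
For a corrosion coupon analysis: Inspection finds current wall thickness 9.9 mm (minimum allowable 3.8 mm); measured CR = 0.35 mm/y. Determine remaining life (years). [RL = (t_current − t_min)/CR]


Apply the remaining-life relation: RL = (t_current − t_min) / CR
RL = (9.9 − 3.8) / 0.35 = 6.1 / 0.35 = 17.4 years

17.4 years


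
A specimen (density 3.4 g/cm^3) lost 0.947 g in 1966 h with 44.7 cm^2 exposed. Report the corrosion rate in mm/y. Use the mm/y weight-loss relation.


Apply the mm/y weight-loss relation: CR = 87600 * W / (D * A * T)
Numerator: 87600 * 0.947 = 82957.2
Denominator: 3.4 * 44.7 * 1966 = 298792.68
CR = 82957.2 / 298792.68 = 0.277641 mm/y

0.277641 mm/y


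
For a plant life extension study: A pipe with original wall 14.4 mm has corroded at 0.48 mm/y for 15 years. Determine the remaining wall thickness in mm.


Remaining wall = original − CR × time
t = 14.4 − 0.48*15 = 14.4 − 7.2 = 7.2 mm

7.2 mm


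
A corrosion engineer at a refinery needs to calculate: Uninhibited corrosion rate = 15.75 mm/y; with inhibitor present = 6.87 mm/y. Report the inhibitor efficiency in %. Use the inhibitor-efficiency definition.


Apply the inhibitor-efficiency definition: IE = (CR_blank − CR_inh)/CR_blank × 100
IE = (15.75 − 6.87) / 15.75 × 100
IE = 8.88 / 15.75 × 100 = 56.4 %

56.4 %


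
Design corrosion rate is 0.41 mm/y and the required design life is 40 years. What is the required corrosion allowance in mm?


Corrosion allowance = CR × design life
CA = 0.41 * 40 = 16.4 mm

16.4 mm


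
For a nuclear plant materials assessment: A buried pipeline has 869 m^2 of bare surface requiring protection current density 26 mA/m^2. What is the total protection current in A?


I = area * current density, then convert mA → A (÷1000)
I = 869 * 26 / 1000 = 22.59 A

22.59 A


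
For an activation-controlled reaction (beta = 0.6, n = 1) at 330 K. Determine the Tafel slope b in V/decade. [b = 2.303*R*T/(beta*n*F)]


Apply the Tafel slope relation: b = 2.303*R*T/(beta*n*F)
Numerator: 2.303 * 8.314 * 330 = 6318.56
Denominator: 0.6 * 1 * 96485 = 57891.0
b = 6318.56 / 57891.0 = 0.109 V/decade

0.109 V/decade


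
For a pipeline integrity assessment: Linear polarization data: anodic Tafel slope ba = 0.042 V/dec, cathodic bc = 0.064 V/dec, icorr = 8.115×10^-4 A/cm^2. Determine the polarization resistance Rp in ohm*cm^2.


Apply the Stern-Geary equation: Rp = ba*bc / (2.303*icorr*(ba+bc))
ba*bc = 0.042*0.064 = 0.002688
ba+bc = 0.106; 2.303*icorr*(ba+bc) = 2.303*8.115×10^-4*0.106 = 1.9810176×10^-4
Rp = 0.002688 / 1.9810176×10^-4 = 13.57 ohm*cm^2

13.57 ohm*cm^2
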